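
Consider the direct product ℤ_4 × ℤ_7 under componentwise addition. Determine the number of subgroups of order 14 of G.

|G| = 28 and 14 | 28, so subgroups of order 14 are possible by Lagrange.
The subgroups of order 14 are: {(0,0), (0,1), (0,2), (0,3), (0,4), (0,5), (0,6), (2,0), (2,1), (2,2), (2,3), (2,4), (2,5), (2,6)}.
So G has 1 subgroup of order 14.

1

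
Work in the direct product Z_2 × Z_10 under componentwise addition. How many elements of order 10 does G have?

An element (a,b) has order lcm(ord(a), ord(b)); count pairs with lcm equal to 10.
Enumerating gives 12 such elements.

12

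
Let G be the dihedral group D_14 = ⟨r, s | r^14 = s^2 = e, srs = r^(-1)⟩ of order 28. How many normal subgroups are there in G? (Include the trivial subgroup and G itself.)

7

G has 28 subgroups. Checking conjugation-invariance by order — order 1: 1/1 normal; order 2: 1/15 normal; order 4: 0/7 normal; order 7: 1/1 normal; order 14: 3/3 normal; order 28: 1/1 normal.
Total normal subgroups: 7.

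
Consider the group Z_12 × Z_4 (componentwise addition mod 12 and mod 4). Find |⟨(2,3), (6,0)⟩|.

|⟨(2,3)⟩| = 12 and |⟨(6,0)⟩| = 2, so |H| is a multiple of lcm(12, 2) = 12 and divides |G| = 48.
Closing under the operation: H = {(0,0), (0,1), (0,2), (0,3), (2,0), (2,1), (2,2), (2,3), (4,0), (4,1), (4,2), (4,3), (6,0), (6,1), (6,2), (6,3), (8,0), (8,1), (8,2), (8,3), (10,0), (10,1), (10,2), (10,3)}, so |H| = 24.

24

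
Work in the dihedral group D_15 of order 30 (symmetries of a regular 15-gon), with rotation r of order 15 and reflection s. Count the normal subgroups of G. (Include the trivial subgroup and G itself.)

5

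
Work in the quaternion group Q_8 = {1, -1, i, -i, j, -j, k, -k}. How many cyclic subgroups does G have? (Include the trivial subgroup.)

5

Each element a generates a cyclic subgroup ⟨a⟩; distinct elements may generate the same one (a cyclic group of order d has φ(d) generators).
Cyclic subgroups by order — order 1: 1; order 2: 1; order 4: 3.
Total: 5.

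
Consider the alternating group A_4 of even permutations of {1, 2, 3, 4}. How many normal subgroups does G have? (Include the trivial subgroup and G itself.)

3

G has 10 subgroups. Checking conjugation-invariance by order — order 1: 1/1 normal; order 2: 0/3 normal; order 3: 0/4 normal; order 4: 1/1 normal; order 12: 1/1 normal.
Total normal subgroups: 3.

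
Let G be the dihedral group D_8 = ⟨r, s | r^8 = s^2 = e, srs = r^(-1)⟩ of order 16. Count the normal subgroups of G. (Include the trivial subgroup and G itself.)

G has 19 subgroups. Checking conjugation-invariance by order — order 1: 1/1 normal; order 2: 1/9 normal; order 4: 1/5 normal; order 8: 3/3 normal; order 16: 1/1 normal.
Total normal subgroups: 7.

7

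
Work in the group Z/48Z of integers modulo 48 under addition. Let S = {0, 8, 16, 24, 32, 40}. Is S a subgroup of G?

Yes

|S| = 6 divides |G| = 48, consistent with Lagrange.
S contains the identity, every element's inverse is in S, and S is closed under +: it is a subgroup.
In fact S = ⟨8⟩.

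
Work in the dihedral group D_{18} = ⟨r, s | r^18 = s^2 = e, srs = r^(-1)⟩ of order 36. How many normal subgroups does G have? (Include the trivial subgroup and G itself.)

9

G has 45 subgroups. Checking conjugation-invariance by order — order 1: 1/1 normal; order 2: 1/19 normal; order 3: 1/1 normal; order 4: 0/9 normal; order 6: 1/7 normal; order 9: 1/1 normal; order 12: 0/3 normal; order 18: 3/3 normal; order 36: 1/1 normal.
Total normal subgroups: 9.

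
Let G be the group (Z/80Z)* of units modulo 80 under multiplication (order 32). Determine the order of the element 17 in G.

Compute successive powers of 17 mod 80: 17, 49, 33, 1; 17^4 ≡ 1 (mod 80).
So |⟨17⟩| = 4.

4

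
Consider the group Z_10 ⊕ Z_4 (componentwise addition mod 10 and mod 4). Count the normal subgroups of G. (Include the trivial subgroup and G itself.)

16

G is abelian, so every subgroup is normal.
G has 16 subgroups in total, hence 16 normal subgroups.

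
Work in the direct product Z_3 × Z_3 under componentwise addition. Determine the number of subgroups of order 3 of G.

|G| = 9 and 3 | 9, so subgroups of order 3 are possible by Lagrange.
The subgroups of order 3 are: {(0,0), (0,1), (0,2)}; {(0,0), (1,0), (2,0)}; {(0,0), (1,1), (2,2)}; {(0,0), (1,2), (2,1)}.
So G has 4 subgroups of order 3.

4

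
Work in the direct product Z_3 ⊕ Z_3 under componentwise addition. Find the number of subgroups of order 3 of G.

4

|G| = 9 and 3 | 9, so subgroups of order 3 are possible by Lagrange.
The subgroups of order 3 are: {(0,0), (0,1), (0,2)}; {(0,0), (1,0), (2,0)}; {(0,0), (1,1), (2,2)}; {(0,0), (1,2), (2,1)}.
So G has 4 subgroups of order 3.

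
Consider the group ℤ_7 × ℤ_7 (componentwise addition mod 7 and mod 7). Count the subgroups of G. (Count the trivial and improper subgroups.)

|G| = 49, so by Lagrange every subgroup order divides 49. Divisors: 1, 7, 49.
Subgroups by order — order 1: 1; order 7: 8; order 49: 1.
Total: 1 + 8 + 1 = 10.

10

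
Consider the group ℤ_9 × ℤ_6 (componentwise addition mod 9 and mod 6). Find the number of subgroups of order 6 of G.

|G| = 54 and 6 | 54, so subgroups of order 6 are possible by Lagrange.
The subgroups of order 6 are: {(0,0), (0,1), (0,2), (0,3), (0,4), (0,5)}; {(0,0), (0,3), (3,0), (3,3), (6,0), (6,3)}; {(0,0), (0,3), (3,1), (3,4), (6,2), (6,5)}; {(0,0), (0,3), (3,2), (3,5), (6,1), (6,4)}.
So G has 4 subgroups of order 6.

4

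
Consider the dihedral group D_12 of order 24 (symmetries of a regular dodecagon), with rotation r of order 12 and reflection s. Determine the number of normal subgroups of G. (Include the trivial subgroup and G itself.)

9

G has 34 subgroups. Checking conjugation-invariance by order — order 1: 1/1 normal; order 2: 1/13 normal; order 3: 1/1 normal; order 4: 1/7 normal; order 6: 1/5 normal; order 8: 0/3 normal; order 12: 3/3 normal; order 24: 1/1 normal.
Total normal subgroups: 9.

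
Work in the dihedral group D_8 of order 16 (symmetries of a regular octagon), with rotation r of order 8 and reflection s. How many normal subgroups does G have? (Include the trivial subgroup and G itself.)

G has 19 subgroups. Checking conjugation-invariance by order — order 1: 1/1 normal; order 2: 1/9 normal; order 4: 1/5 normal; order 8: 3/3 normal; order 16: 1/1 normal.
Total normal subgroups: 7.

7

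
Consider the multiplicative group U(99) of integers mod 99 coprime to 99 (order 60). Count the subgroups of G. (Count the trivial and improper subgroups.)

|G| = 60, so by Lagrange every subgroup order divides 60. Divisors: 1, 2, 3, 4, 5, 6, 10, 12, 15, 20, 30, 60.
Subgroups by order — order 1: 1; order 2: 3; order 3: 1; order 4: 1; order 5: 1; order 6: 3; order 10: 3; order 12: 1; order 15: 1; order 20: 1; order 30: 3; order 60: 1.
Total: 1 + 3 + 1 + 1 + 1 + 3 + 3 + 1 + 1 + 1 + 3 + 1 = 20.

20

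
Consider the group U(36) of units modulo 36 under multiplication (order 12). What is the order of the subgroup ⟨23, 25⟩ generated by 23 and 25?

|⟨23⟩| = 6 and |⟨25⟩| = 3, so |H| is a multiple of lcm(6, 3) = 6 and divides |G| = 12.
Closing under the operation: H = {1, 11, 13, 23, 25, 35}, so |H| = 6.

6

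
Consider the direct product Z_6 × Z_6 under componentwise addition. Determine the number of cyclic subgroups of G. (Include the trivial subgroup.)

20

A cyclic subgroup of order d is generated by each of its φ(d) elements of order d, so the cyclic subgroups of order d number (#elements of order d)/φ(d).
Cyclic subgroups by order — order 1: 1; order 2: 3; order 3: 4; order 6: 12.
Total: 20.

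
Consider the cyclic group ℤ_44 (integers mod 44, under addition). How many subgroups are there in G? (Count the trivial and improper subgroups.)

Subgroups of the cyclic group ℤ_44 correspond bijectively to divisors of 44.
Divisors of 44: 1, 2, 4, 11, 22, 44.
So ℤ_44 has 6 subgroups.

6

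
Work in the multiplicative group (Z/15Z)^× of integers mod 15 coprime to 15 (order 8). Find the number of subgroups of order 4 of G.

3

|G| = 8 and 4 | 8, so subgroups of order 4 are possible by Lagrange.
The subgroups of order 4 are: {1, 4, 11, 14}; {1, 4, 7, 13}; {1, 2, 4, 8}.
So G has 3 subgroups of order 4.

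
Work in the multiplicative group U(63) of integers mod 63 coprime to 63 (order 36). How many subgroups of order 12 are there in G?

|G| = 36 and 12 | 36, so subgroups of order 12 are possible by Lagrange.
The subgroups of order 12 are: {1, 8, 10, 17, 19, 26, 37, 44, 46, 53, 55, 62}; {1, 5, 8, 11, 23, 25, 38, 40, 52, 55, 58, 62}; {1, 8, 13, 20, 22, 29, 34, 41, 43, 50, 55, 62}; {1, 2, 4, 8, 16, 31, 32, 47, 55, 59, 61, 62}.
So G has 4 subgroups of order 12.

4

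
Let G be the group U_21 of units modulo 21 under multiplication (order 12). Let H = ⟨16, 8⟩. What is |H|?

|⟨16⟩| = 3 and |⟨8⟩| = 2, so |H| is a multiple of lcm(3, 2) = 6 and divides |G| = 12.
Closing under the operation: H = {1, 2, 4, 8, 11, 16}, so |H| = 6.

6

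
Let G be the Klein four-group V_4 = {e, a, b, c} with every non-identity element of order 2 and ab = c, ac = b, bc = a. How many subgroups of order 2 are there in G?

3

|G| = 4 and 2 | 4, so subgroups of order 2 are possible by Lagrange.
The subgroups of order 2 are: {e, a}; {e, b}; {e, c}.
So G has 3 subgroups of order 2.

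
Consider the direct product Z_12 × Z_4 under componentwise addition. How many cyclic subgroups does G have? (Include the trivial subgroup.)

20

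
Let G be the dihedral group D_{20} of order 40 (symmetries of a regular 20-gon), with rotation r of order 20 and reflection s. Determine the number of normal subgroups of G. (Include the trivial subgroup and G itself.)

G has 48 subgroups. Checking conjugation-invariance by order — order 1: 1/1 normal; order 2: 1/21 normal; order 4: 1/11 normal; order 5: 1/1 normal; order 8: 0/5 normal; order 10: 1/5 normal; order 20: 3/3 normal; order 40: 1/1 normal.
Total normal subgroups: 9.

9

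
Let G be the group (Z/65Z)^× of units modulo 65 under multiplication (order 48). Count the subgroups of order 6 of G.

3

|G| = 48 and 6 | 48, so subgroups of order 6 are possible by Lagrange.
The subgroups of order 6 are: {1, 9, 14, 16, 29, 61}; {1, 16, 36, 51, 56, 61}; {1, 4, 16, 49, 61, 64}.
So G has 3 subgroups of order 6.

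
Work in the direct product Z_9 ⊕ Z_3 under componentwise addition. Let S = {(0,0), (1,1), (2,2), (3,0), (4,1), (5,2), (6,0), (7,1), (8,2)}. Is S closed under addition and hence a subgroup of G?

Yes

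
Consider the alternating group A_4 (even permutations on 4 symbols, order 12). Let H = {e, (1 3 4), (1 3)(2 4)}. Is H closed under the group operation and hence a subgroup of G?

No

(1 3 4) ∈ H but its inverse (1 4 3) ∉ H, so H is not a subgroup.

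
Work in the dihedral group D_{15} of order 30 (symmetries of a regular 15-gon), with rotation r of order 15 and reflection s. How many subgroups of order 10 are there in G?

3

|G| = 30 and 10 | 30, so subgroups of order 10 are possible by Lagrange.
The subgroups of order 10 are: {e, r^3, r^6, r^9, r^12, rs, r^4s, r^7s, r^10s, r^13s}; {e, r^3, r^6, r^9, r^12, r^2s, r^5s, r^8s, r^11s, r^14s}; {e, r^3, r^6, r^9, r^12, s, r^3s, r^6s, r^9s, r^12s}.
So G has 3 subgroups of order 10.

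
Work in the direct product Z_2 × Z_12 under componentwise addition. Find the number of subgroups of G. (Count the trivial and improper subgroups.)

16

|G| = 24, so by Lagrange every subgroup order divides 24. Divisors: 1, 2, 3, 4, 6, 8, 12, 24.
Subgroups by order — order 1: 1; order 2: 3; order 3: 1; order 4: 3; order 6: 3; order 8: 1; order 12: 3; order 24: 1.
Total: 1 + 3 + 1 + 3 + 3 + 1 + 3 + 1 = 16.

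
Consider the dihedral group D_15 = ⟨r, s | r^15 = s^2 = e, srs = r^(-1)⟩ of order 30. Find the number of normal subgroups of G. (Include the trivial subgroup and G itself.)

5

G has 28 subgroups. Checking conjugation-invariance by order — order 1: 1/1 normal; order 2: 0/15 normal; order 3: 1/1 normal; order 5: 1/1 normal; order 6: 0/5 normal; order 10: 0/3 normal; order 15: 1/1 normal; order 30: 1/1 normal.
Total normal subgroups: 5.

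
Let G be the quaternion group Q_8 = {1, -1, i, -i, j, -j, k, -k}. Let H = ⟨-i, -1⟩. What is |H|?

4

|⟨-i⟩| = 4 and |⟨-1⟩| = 2, so |H| is a multiple of lcm(4, 2) = 4 and divides |G| = 8.
Closing under the operation: H = {1, -1, i, -i}, so |H| = 4.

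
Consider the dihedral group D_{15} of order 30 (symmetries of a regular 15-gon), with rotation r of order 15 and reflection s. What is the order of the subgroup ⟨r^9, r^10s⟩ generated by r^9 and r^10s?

|⟨r^9⟩| = 5 and |⟨r^10s⟩| = 2, so |H| is a multiple of lcm(5, 2) = 10 and divides |G| = 30.
Closing under the operation: H = {e, r^3, r^6, r^9, r^12, rs, r^4s, r^7s, r^10s, r^13s}, so |H| = 10.

10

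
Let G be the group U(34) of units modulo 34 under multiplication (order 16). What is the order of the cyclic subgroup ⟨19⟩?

8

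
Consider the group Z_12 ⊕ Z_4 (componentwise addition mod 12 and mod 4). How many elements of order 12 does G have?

24

An element (a,b) has order lcm(ord(a), ord(b)); count pairs with lcm equal to 12.
Enumerating gives 24 such elements.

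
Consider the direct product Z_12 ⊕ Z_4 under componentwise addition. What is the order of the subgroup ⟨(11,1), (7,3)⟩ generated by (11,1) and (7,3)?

24

|⟨(11,1)⟩| = 12 and |⟨(7,3)⟩| = 12, so |H| is a multiple of lcm(12, 12) = 12 and divides |G| = 48.
Closing under the operation: H = {(0,0), (0,2), (1,1), (1,3), (2,0), (2,2), (3,1), (3,3), (4,0), (4,2), (5,1), (5,3), (6,0), (6,2), (7,1), (7,3), (8,0), (8,2), (9,1), (9,3), (10,0), (10,2), (11,1), (11,3)}, so |H| = 24.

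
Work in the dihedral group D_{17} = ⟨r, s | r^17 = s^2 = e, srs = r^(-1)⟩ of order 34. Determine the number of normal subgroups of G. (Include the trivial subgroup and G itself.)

G has 20 subgroups. Checking conjugation-invariance by order — order 1: 1/1 normal; order 2: 0/17 normal; order 17: 1/1 normal; order 34: 1/1 normal.
Total normal subgroups: 3.

3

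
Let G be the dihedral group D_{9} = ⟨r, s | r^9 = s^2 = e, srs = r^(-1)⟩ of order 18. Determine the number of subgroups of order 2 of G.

9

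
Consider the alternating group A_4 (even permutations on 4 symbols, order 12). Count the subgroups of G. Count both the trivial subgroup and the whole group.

|G| = 12, so by Lagrange every subgroup order divides 12. Divisors: 1, 2, 3, 4, 6, 12.
Subgroups by order — order 1: 1; order 2: 3; order 3: 4; order 4: 1; order 6: 0; order 12: 1.
Total: 1 + 3 + 4 + 1 + 0 + 1 = 10.

10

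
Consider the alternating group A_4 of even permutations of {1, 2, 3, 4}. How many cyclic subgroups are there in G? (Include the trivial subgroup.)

Each element a generates a cyclic subgroup ⟨a⟩; distinct elements may generate the same one (a cyclic group of order d has φ(d) generators).
Cyclic subgroups by order — order 1: 1; order 2: 3; order 3: 4.
Total: 8.

8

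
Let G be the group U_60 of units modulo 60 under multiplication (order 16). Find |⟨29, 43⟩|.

|⟨29⟩| = 2 and |⟨43⟩| = 4, so |H| is a multiple of lcm(2, 4) = 4 and divides |G| = 16.
Closing under the operation: H = {1, 7, 23, 29, 41, 43, 47, 49}, so |H| = 8.

8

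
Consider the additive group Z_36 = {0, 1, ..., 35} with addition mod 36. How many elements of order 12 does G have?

In a cyclic group of order 36, the number of elements of order d (for d | 36) is φ(d).
φ(12) = 4.

4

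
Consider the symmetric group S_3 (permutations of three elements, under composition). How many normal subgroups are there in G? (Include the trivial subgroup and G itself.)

G has 6 subgroups. Checking conjugation-invariance by order — order 1: 1/1 normal; order 2: 0/3 normal; order 3: 1/1 normal; order 6: 1/1 normal.
Total normal subgroups: 3.

3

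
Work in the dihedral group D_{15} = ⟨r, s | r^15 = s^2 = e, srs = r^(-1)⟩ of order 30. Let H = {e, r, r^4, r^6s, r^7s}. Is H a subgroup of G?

r^4 ∈ H but its inverse r^11 ∉ H, so H is not a subgroup.

No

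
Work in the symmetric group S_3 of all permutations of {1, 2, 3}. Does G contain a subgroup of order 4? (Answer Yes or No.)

No

4 does not divide |G| = 6, so by Lagrange no subgroup of order 4 exists.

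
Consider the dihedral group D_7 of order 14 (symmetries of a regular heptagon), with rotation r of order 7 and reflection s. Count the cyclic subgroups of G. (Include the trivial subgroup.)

Group the elements of G by the cyclic subgroup they generate; each cyclic subgroup of order d accounts for φ(d) elements.
Cyclic subgroups by order — order 1: 1; order 2: 7; order 7: 1.
Total: 9.

9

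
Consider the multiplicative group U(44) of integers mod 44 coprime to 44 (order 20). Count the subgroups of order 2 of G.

|G| = 20 and 2 | 20, so subgroups of order 2 are possible by Lagrange.
The subgroups of order 2 are: {1, 21}; {1, 23}; {1, 43}.
So G has 3 subgroups of order 2.

3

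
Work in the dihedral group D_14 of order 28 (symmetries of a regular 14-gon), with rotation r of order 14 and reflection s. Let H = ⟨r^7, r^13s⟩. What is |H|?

|⟨r^7⟩| = 2 and |⟨r^13s⟩| = 2, so |H| is a multiple of lcm(2, 2) = 2 and divides |G| = 28.
Closing under the operation: H = {e, r^7, r^6s, r^13s}, so |H| = 4.

4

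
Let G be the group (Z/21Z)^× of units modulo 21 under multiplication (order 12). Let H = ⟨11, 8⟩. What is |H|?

6

|⟨11⟩| = 6 and |⟨8⟩| = 2, so |H| is a multiple of lcm(6, 2) = 6 and divides |G| = 12.
Closing under the operation: H = {1, 2, 4, 8, 11, 16}, so |H| = 6.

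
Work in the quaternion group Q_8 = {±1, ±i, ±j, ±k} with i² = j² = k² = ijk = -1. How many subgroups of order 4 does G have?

|G| = 8 and 4 | 8, so subgroups of order 4 are possible by Lagrange.
The subgroups of order 4 are: {1, -1, i, -i}; {1, -1, j, -j}; {1, -1, k, -k}.
So G has 3 subgroups of order 4.

3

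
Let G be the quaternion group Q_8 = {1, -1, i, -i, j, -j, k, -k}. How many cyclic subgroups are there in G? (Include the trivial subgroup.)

Each element a generates a cyclic subgroup ⟨a⟩; distinct elements may generate the same one (a cyclic group of order d has φ(d) generators).
Cyclic subgroups by order — order 1: 1; order 2: 1; order 4: 3.
Total: 5.

5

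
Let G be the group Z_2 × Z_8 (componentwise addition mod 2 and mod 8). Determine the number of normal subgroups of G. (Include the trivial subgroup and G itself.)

11

G is abelian, so every subgroup is normal.
G has 11 subgroups in total, hence 11 normal subgroups.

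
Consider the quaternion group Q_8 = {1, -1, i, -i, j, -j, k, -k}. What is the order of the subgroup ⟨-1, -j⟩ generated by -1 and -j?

|⟨-1⟩| = 2 and |⟨-j⟩| = 4, so |H| is a multiple of lcm(2, 4) = 4 and divides |G| = 8.
Closing under the operation: H = {1, -1, j, -j}, so |H| = 4.

4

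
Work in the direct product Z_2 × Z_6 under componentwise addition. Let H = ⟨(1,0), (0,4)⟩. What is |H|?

|⟨(1,0)⟩| = 2 and |⟨(0,4)⟩| = 3, so |H| is a multiple of lcm(2, 3) = 6 and divides |G| = 12.
Closing under the operation: H = {(0,0), (0,2), (0,4), (1,0), (1,2), (1,4)}, so |H| = 6.

6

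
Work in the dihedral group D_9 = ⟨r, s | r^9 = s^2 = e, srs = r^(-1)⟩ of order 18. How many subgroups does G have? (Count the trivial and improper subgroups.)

|G| = 18, so by Lagrange every subgroup order divides 18. Divisors: 1, 2, 3, 6, 9, 18.
Subgroups by order — order 1: 1; order 2: 9; order 3: 1; order 6: 3; order 9: 1; order 18: 1.
Total: 1 + 9 + 1 + 3 + 1 + 1 = 16.

16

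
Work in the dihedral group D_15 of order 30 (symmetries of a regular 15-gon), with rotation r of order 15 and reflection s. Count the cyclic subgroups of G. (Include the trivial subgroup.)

Group the elements of G by the cyclic subgroup they generate; each cyclic subgroup of order d accounts for φ(d) elements.
Cyclic subgroups by order — order 1: 1; order 2: 15; order 3: 1; order 5: 1; order 15: 1.
Total: 19.

19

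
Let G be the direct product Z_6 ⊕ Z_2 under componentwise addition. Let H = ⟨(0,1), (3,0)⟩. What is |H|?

|⟨(0,1)⟩| = 2 and |⟨(3,0)⟩| = 2, so |H| is a multiple of lcm(2, 2) = 2 and divides |G| = 12.
Closing under the operation: H = {(0,0), (0,1), (3,0), (3,1)}, so |H| = 4.

4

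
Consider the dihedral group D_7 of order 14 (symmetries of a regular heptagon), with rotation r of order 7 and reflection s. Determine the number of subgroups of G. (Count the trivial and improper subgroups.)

|G| = 14, so by Lagrange every subgroup order divides 14. Divisors: 1, 2, 7, 14.
Subgroups by order — order 1: 1; order 2: 7; order 7: 1; order 14: 1.
Total: 1 + 7 + 1 + 1 = 10.

10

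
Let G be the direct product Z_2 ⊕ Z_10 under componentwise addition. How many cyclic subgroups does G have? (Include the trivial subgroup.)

8

A cyclic subgroup of order d is generated by each of its φ(d) elements of order d, so the cyclic subgroups of order d number (#elements of order d)/φ(d).
Cyclic subgroups by order — order 1: 1; order 2: 3; order 5: 1; order 10: 3.
Total: 8.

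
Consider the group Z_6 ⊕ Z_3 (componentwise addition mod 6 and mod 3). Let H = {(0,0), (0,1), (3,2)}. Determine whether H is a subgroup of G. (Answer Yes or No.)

(0,1) ∈ H but its inverse (0,2) ∉ H, so H is not a subgroup.

No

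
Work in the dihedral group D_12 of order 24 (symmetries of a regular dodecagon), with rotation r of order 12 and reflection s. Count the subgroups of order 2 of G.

13

|G| = 24 and 2 | 24, so subgroups of order 2 are possible by Lagrange.
The subgroups of order 2 are: {e, r^10s}; {e, r^11s}; {e, r^2s}; {e, r^3s}; … (13 in all).
So G has 13 subgroups of order 2.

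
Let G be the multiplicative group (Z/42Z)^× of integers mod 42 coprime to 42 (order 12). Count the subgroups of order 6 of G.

|G| = 12 and 6 | 12, so subgroups of order 6 are possible by Lagrange.
The subgroups of order 6 are: {1, 11, 23, 25, 29, 37}; {1, 13, 19, 25, 31, 37}; {1, 5, 17, 25, 37, 41}.
So G has 3 subgroups of order 6.

3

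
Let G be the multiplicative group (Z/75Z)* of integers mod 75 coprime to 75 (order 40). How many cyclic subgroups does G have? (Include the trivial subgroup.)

12

Each element a generates a cyclic subgroup ⟨a⟩; distinct elements may generate the same one (a cyclic group of order d has φ(d) generators).
Cyclic subgroups by order — order 1: 1; order 2: 3; order 4: 2; order 5: 1; order 10: 3; order 20: 2.
Total: 12.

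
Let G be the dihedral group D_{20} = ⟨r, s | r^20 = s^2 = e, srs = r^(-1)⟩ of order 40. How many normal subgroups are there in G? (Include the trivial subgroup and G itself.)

9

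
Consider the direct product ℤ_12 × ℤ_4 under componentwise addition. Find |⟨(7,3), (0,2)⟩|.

|⟨(7,3)⟩| = 12 and |⟨(0,2)⟩| = 2, so |H| is a multiple of lcm(12, 2) = 12 and divides |G| = 48.
Closing under the operation: H = {(0,0), (0,2), (1,1), (1,3), (2,0), (2,2), (3,1), (3,3), (4,0), (4,2), (5,1), (5,3), (6,0), (6,2), (7,1), (7,3), (8,0), (8,2), (9,1), (9,3), (10,0), (10,2), (11,1), (11,3)}, so |H| = 24.

24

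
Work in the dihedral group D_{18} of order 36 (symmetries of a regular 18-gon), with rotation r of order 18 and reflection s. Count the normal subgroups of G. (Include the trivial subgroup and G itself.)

G has 45 subgroups. Checking conjugation-invariance by order — order 1: 1/1 normal; order 2: 1/19 normal; order 3: 1/1 normal; order 4: 0/9 normal; order 6: 1/7 normal; order 9: 1/1 normal; order 12: 0/3 normal; order 18: 3/3 normal; order 36: 1/1 normal.
Total normal subgroups: 9.

9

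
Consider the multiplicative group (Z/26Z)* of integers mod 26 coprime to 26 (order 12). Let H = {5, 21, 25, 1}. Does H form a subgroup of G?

|H| = 4 divides |G| = 12, consistent with Lagrange.
H contains the identity, every element's inverse is in H, and H is closed under ·: it is a subgroup.
In fact H = ⟨21⟩.

Yes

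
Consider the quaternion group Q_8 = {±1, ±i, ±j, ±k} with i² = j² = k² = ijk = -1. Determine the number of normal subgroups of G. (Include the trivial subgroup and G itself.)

G has 6 subgroups. Checking conjugation-invariance by order — order 1: 1/1 normal; order 2: 1/1 normal; order 4: 3/3 normal; order 8: 1/1 normal.
Total normal subgroups: 6.

6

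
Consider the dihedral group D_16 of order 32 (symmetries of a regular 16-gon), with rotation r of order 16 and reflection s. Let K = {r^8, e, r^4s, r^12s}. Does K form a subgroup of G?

Yes

|K| = 4 divides |G| = 32, consistent with Lagrange.
K contains the identity, every element's inverse is in K, and K is closed under ·: it is a subgroup.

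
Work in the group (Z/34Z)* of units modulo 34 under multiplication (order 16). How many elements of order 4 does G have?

2

The elements of order 4 are: 13, 21.
That's 2.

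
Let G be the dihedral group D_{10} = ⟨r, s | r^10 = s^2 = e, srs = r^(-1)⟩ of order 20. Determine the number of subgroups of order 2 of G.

11

|G| = 20 and 2 | 20, so subgroups of order 2 are possible by Lagrange.
The subgroups of order 2 are: {e, r^2s}; {e, r^3s}; {e, r^4s}; {e, r^5}; … (11 in all).
So G has 11 subgroups of order 2.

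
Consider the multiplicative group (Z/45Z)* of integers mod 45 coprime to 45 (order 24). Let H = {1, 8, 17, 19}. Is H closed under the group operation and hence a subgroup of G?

Yes

|H| = 4 divides |G| = 24, consistent with Lagrange.
H contains the identity, every element's inverse is in H, and H is closed under ·: it is a subgroup.
In fact H = ⟨8⟩.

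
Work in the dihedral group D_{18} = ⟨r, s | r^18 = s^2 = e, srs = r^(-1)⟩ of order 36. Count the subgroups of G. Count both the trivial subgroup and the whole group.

45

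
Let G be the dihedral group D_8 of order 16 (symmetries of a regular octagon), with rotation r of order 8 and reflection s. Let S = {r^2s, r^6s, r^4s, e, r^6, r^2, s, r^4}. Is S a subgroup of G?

|S| = 8 divides |G| = 16, consistent with Lagrange.
S contains the identity, every element's inverse is in S, and S is closed under ·: it is a subgroup.

Yes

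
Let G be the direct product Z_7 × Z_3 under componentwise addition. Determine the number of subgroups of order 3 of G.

|G| = 21 and 3 | 21, so subgroups of order 3 are possible by Lagrange.
The subgroups of order 3 are: {(0,0), (0,1), (0,2)}.
So G has 1 subgroup of order 3.

1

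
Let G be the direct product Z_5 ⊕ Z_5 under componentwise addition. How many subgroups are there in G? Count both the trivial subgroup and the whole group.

8

|G| = 25, so by Lagrange every subgroup order divides 25. Divisors: 1, 5, 25.
Subgroups by order — order 1: 1; order 5: 6; order 25: 1.
Total: 1 + 6 + 1 = 8.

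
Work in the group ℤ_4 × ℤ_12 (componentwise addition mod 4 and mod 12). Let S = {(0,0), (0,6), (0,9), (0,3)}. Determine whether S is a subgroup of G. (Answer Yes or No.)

Yes

|S| = 4 divides |G| = 48, consistent with Lagrange.
S contains the identity, every element's inverse is in S, and S is closed under +: it is a subgroup.
In fact S = ⟨(0,3)⟩.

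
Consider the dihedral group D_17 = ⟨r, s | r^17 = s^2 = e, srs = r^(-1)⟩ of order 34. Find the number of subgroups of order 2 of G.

|G| = 34 and 2 | 34, so subgroups of order 2 are possible by Lagrange.
The subgroups of order 2 are: {e, r^10s}; {e, r^11s}; {e, r^12s}; {e, r^13s}; … (17 in all).
So G has 17 subgroups of order 2.

17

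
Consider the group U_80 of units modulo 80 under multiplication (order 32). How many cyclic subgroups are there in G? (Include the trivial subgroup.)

20

A cyclic subgroup of order d is generated by each of its φ(d) elements of order d, so the cyclic subgroups of order d number (#elements of order d)/φ(d).
Cyclic subgroups by order — order 1: 1; order 2: 7; order 4: 12.
Total: 20.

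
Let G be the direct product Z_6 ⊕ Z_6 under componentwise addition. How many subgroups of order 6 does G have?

12

|G| = 36 and 6 | 36, so subgroups of order 6 are possible by Lagrange.
The subgroups of order 6 are: {(0,0), (0,1), (0,2), (0,3), (0,4), (0,5)}; {(0,0), (0,2), (0,4), (3,0), (3,2), (3,4)}; {(0,0), (0,2), (0,4), (3,1), (3,3), (3,5)}; {(0,0), (0,3), (2,0), (2,3), (4,0), (4,3)}; … (12 in all).
So G has 12 subgroups of order 6.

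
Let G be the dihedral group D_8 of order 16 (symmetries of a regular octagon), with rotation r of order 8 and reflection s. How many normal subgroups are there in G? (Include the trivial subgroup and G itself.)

G has 19 subgroups. Checking conjugation-invariance by order — order 1: 1/1 normal; order 2: 1/9 normal; order 4: 1/5 normal; order 8: 3/3 normal; order 16: 1/1 normal.
Total normal subgroups: 7.

7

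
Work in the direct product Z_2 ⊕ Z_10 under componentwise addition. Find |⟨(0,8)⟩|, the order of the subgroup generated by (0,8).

5

The order of (0,8) in Z_2 × Z_10 is lcm(ord(0) in Z_2, ord(8) in Z_10).
ord(0) = 1 and ord(8) = 5, so |⟨(0,8)⟩| = lcm(1, 5) = 5.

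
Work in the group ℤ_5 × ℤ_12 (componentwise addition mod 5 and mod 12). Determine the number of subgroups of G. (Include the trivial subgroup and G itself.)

|G| = 60, so by Lagrange every subgroup order divides 60. Divisors: 1, 2, 3, 4, 5, 6, 10, 12, 15, 20, 30, 60.
Subgroups by order — order 1: 1; order 2: 1; order 3: 1; order 4: 1; order 5: 1; order 6: 1; order 10: 1; order 12: 1; order 15: 1; order 20: 1; order 30: 1; order 60: 1.
Total: 1 + 1 + 1 + 1 + 1 + 1 + 1 + 1 + 1 + 1 + 1 + 1 = 12.

12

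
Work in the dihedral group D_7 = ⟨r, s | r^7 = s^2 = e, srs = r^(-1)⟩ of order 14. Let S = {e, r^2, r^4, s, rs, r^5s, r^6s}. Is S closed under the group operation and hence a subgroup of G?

No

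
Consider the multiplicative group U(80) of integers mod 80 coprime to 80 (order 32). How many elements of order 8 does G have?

No element of G has order 8 (even though 8 | 32).

0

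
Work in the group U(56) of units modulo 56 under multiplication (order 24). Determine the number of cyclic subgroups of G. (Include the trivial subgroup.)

Group the elements of G by the cyclic subgroup they generate; each cyclic subgroup of order d accounts for φ(d) elements.
Cyclic subgroups by order — order 1: 1; order 2: 7; order 3: 1; order 6: 7.
Total: 16.

16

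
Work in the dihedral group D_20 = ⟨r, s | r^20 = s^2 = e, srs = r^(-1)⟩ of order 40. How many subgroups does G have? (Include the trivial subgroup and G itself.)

48

|G| = 40, so by Lagrange every subgroup order divides 40. Divisors: 1, 2, 4, 5, 8, 10, 20, 40.
Subgroups by order — order 1: 1; order 2: 21; order 4: 11; order 5: 1; order 8: 5; order 10: 5; order 20: 3; order 40: 1.
Total: 1 + 21 + 11 + 1 + 5 + 5 + 3 + 1 = 48.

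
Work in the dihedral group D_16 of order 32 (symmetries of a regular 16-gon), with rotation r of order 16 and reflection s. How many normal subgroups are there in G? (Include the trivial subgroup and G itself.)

G has 36 subgroups. Checking conjugation-invariance by order — order 1: 1/1 normal; order 2: 1/17 normal; order 4: 1/9 normal; order 8: 1/5 normal; order 16: 3/3 normal; order 32: 1/1 normal.
Total normal subgroups: 8.

8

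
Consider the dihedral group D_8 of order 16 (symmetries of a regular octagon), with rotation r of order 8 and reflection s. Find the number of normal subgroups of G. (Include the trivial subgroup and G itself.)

7

G has 19 subgroups. Checking conjugation-invariance by order — order 1: 1/1 normal; order 2: 1/9 normal; order 4: 1/5 normal; order 8: 3/3 normal; order 16: 1/1 normal.
Total normal subgroups: 7.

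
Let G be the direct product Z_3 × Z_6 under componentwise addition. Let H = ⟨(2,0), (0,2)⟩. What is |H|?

9

|⟨(2,0)⟩| = 3 and |⟨(0,2)⟩| = 3, so |H| is a multiple of lcm(3, 3) = 3 and divides |G| = 18.
Closing under the operation: H = {(0,0), (0,2), (0,4), (1,0), (1,2), (1,4), (2,0), (2,2), (2,4)}, so |H| = 9.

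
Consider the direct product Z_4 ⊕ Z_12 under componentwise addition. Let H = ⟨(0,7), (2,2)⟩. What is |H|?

|⟨(0,7)⟩| = 12 and |⟨(2,2)⟩| = 6, so |H| is a multiple of lcm(12, 6) = 12 and divides |G| = 48.
Closing under the operation: H = {(0,0), (0,1), (0,2), (0,3), (0,4), (0,5), (0,6), (0,7), (0,8), (0,9), (0,10), (0,11), (2,0), (2,1), (2,2), (2,3), (2,4), (2,5), (2,6), (2,7), (2,8), (2,9), (2,10), (2,11)}, so |H| = 24.

24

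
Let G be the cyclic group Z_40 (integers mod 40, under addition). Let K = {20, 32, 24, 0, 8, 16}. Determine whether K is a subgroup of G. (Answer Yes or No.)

No

|K| = 6 does not divide |G| = 40, so by Lagrange K is not a subgroup.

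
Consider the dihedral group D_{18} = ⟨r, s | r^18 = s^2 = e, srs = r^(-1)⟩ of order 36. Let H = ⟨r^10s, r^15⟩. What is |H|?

|⟨r^10s⟩| = 2 and |⟨r^15⟩| = 6, so |H| is a multiple of lcm(2, 6) = 6 and divides |G| = 36.
Closing under the operation: H = {e, r^3, r^6, r^9, r^12, r^15, rs, r^4s, r^7s, r^10s, r^13s, r^16s}, so |H| = 12.

12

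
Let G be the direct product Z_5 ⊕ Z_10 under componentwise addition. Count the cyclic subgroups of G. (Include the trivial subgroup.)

A cyclic subgroup of order d is generated by each of its φ(d) elements of order d, so the cyclic subgroups of order d number (#elements of order d)/φ(d).
Cyclic subgroups by order — order 1: 1; order 2: 1; order 5: 6; order 10: 6.
Total: 14.

14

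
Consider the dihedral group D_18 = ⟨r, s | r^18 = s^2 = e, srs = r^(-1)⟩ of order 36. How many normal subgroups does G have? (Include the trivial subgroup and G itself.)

G has 45 subgroups. Checking conjugation-invariance by order — order 1: 1/1 normal; order 2: 1/19 normal; order 3: 1/1 normal; order 4: 0/9 normal; order 6: 1/7 normal; order 9: 1/1 normal; order 12: 0/3 normal; order 18: 3/3 normal; order 36: 1/1 normal.
Total normal subgroups: 9.

9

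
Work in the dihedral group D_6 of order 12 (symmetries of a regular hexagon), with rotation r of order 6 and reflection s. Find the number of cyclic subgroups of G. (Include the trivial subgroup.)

Group the elements of G by the cyclic subgroup they generate; each cyclic subgroup of order d accounts for φ(d) elements.
Cyclic subgroups by order — order 1: 1; order 2: 7; order 3: 1; order 6: 1.
Total: 10.

10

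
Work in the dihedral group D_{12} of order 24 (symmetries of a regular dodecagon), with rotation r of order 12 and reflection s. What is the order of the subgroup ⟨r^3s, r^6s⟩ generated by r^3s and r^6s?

8

|⟨r^3s⟩| = 2 and |⟨r^6s⟩| = 2, so |H| is a multiple of lcm(2, 2) = 2 and divides |G| = 24.
Closing under the operation: H = {e, r^3, r^6, r^9, s, r^3s, r^6s, r^9s}, so |H| = 8.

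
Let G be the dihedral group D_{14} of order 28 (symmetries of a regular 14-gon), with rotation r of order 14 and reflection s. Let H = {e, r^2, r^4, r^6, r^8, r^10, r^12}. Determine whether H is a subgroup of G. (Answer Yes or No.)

Yes

|H| = 7 divides |G| = 28, consistent with Lagrange.
H contains the identity, every element's inverse is in H, and H is closed under ·: it is a subgroup.
In fact H = ⟨r^4⟩.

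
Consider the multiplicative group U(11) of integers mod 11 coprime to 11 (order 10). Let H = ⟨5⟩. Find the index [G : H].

2

|⟨5⟩| = 5 and |G| = 10.
By Lagrange, [G : H] = |G|/|H| = 10/5 = 2.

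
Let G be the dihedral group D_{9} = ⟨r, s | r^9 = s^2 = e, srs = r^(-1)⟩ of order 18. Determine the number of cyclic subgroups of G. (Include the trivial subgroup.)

Group the elements of G by the cyclic subgroup they generate; each cyclic subgroup of order d accounts for φ(d) elements.
Cyclic subgroups by order — order 1: 1; order 2: 9; order 3: 1; order 9: 1.
Total: 12.

12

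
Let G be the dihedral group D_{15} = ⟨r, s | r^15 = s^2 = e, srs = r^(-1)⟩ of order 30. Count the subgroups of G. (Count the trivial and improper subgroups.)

28

|G| = 30, so by Lagrange every subgroup order divides 30. Divisors: 1, 2, 3, 5, 6, 10, 15, 30.
Subgroups by order — order 1: 1; order 2: 15; order 3: 1; order 5: 1; order 6: 5; order 10: 3; order 15: 1; order 30: 1.
Total: 1 + 15 + 1 + 1 + 5 + 3 + 1 + 1 = 28.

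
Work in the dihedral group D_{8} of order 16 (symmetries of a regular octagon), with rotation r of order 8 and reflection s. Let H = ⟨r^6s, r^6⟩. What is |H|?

8

|⟨r^6s⟩| = 2 and |⟨r^6⟩| = 4, so |H| is a multiple of lcm(2, 4) = 4 and divides |G| = 16.
Closing under the operation: H = {e, r^2, r^4, r^6, s, r^2s, r^4s, r^6s}, so |H| = 8.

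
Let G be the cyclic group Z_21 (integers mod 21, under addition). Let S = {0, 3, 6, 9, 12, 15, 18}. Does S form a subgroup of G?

|S| = 7 divides |G| = 21, consistent with Lagrange.
S contains the identity, every element's inverse is in S, and S is closed under +: it is a subgroup.
In fact S = ⟨18⟩.

Yes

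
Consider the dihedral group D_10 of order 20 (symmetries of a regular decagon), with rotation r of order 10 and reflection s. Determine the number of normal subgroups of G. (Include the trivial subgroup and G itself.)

G has 22 subgroups. Checking conjugation-invariance by order — order 1: 1/1 normal; order 2: 1/11 normal; order 4: 0/5 normal; order 5: 1/1 normal; order 10: 3/3 normal; order 20: 1/1 normal.
Total normal subgroups: 7.

7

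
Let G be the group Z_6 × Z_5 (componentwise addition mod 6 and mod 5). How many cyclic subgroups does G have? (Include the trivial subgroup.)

A cyclic subgroup of order d is generated by each of its φ(d) elements of order d, so the cyclic subgroups of order d number (#elements of order d)/φ(d).
Cyclic subgroups by order — order 1: 1; order 2: 1; order 3: 1; order 5: 1; order 6: 1; order 10: 1; order 15: 1; order 30: 1.
Total: 8.

8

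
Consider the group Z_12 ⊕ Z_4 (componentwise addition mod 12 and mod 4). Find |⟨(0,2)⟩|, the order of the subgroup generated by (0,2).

The order of (0,2) in Z_12 × Z_4 is lcm(ord(0) in Z_12, ord(2) in Z_4).
ord(0) = 1 and ord(2) = 2, so |⟨(0,2)⟩| = lcm(1, 2) = 2.

2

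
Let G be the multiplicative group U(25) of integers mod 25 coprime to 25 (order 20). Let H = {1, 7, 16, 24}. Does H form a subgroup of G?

7 ∈ H but its inverse 18 ∉ H, so H is not a subgroup.

No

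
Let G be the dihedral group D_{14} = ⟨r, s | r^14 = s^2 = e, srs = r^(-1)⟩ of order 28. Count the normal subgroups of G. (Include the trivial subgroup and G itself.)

G has 28 subgroups. Checking conjugation-invariance by order — order 1: 1/1 normal; order 2: 1/15 normal; order 4: 0/7 normal; order 7: 1/1 normal; order 14: 3/3 normal; order 28: 1/1 normal.
Total normal subgroups: 7.

7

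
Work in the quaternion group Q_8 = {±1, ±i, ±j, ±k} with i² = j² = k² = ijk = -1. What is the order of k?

4

Computing powers of k: the smallest k with (k)^k = e is k = 4.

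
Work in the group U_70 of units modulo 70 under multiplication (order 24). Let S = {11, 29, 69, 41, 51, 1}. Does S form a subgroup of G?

No

Closure fails: 51 · 69 = 19 ∉ S. So S is not a subgroup.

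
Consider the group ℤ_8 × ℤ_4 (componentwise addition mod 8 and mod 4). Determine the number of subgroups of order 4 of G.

7

|G| = 32 and 4 | 32, so subgroups of order 4 are possible by Lagrange.
The subgroups of order 4 are: {(0,0), (0,1), (0,2), (0,3)}; {(0,0), (0,2), (4,0), (4,2)}; {(0,0), (0,2), (4,1), (4,3)}; {(0,0), (2,0), (4,0), (6,0)}; … (7 in all).
So G has 7 subgroups of order 4.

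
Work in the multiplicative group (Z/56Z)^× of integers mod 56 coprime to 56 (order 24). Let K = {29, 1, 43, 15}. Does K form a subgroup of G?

|K| = 4 divides |G| = 24, consistent with Lagrange.
K contains the identity, every element's inverse is in K, and K is closed under ·: it is a subgroup.

Yes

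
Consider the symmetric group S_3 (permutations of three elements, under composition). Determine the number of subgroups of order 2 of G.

|G| = 6 and 2 | 6, so subgroups of order 2 are possible by Lagrange.
The subgroups of order 2 are: {e, (1 2)}; {e, (1 3)}; {e, (2 3)}.
So G has 3 subgroups of order 2.

3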